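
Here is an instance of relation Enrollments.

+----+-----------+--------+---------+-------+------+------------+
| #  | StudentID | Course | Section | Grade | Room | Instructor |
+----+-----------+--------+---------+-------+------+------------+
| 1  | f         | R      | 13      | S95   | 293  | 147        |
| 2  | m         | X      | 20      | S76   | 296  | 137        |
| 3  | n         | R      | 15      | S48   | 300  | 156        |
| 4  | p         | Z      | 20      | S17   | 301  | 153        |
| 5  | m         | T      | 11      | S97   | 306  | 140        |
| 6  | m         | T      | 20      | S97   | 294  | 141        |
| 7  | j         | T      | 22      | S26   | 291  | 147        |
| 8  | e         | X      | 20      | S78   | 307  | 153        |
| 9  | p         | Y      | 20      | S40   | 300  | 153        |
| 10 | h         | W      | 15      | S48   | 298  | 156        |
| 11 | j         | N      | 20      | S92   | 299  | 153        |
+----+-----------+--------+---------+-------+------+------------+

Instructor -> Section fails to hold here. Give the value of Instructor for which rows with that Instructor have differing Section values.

Instructor=147: rows 1, 7 → Section takes values {13, 22} — violation
Instructor=137: row 2 → Section = 20 ✓
Instructor=156: rows 3, 10 → Section = 15, 15 ✓
Instructor=153: rows 4, 8, 9, 11 → Section = 20, 20, 20, 20 ✓
Instructor=140: row 5 → Section = 11 ✓
Instructor=141: row 6 → Section = 20 ✓
The only Instructor value with inconsistent Section is Instructor=147.

147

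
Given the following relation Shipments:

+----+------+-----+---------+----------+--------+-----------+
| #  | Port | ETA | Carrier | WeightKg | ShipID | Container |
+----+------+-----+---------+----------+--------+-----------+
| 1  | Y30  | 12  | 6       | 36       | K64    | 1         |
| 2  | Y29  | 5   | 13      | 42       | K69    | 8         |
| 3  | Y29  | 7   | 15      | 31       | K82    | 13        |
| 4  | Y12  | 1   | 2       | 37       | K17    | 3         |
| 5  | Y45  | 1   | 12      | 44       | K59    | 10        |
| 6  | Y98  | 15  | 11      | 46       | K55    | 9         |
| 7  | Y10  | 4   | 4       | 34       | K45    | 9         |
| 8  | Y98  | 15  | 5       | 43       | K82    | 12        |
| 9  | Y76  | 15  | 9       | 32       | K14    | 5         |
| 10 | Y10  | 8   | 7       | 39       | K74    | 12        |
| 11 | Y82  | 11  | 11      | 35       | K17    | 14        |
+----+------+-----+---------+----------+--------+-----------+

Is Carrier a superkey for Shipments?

Rows 6 and 11 have the same Carrier value Carrier=11 but are distinct tuples, so Carrier does not determine every attribute — not a superkey.

No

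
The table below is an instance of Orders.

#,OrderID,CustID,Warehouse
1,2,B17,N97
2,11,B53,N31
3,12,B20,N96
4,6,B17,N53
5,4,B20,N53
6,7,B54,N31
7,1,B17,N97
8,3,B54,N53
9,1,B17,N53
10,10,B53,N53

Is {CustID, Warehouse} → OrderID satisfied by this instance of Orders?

(CustID=B17, Warehouse=N97): rows 1, 7 → OrderID takes values {2, 1} — violation
(CustID=B53, Warehouse=N31): row 2 → OrderID = 11 ✓
(CustID=B20, Warehouse=N96): row 3 → OrderID = 12 ✓
(CustID=B17, Warehouse=N53): rows 4, 9 → OrderID takes values {6, 1} — violation
(CustID=B20, Warehouse=N53): row 5 → OrderID = 4 ✓
(CustID=B54, Warehouse=N31): row 6 → OrderID = 7 ✓
(CustID=B54, Warehouse=N53): row 8 → OrderID = 3 ✓
(CustID=B53, Warehouse=N53): row 10 → OrderID = 10 ✓
Two rows agree on {CustID, Warehouse} but differ on OrderID, so {CustID, Warehouse} → OrderID does not hold.

No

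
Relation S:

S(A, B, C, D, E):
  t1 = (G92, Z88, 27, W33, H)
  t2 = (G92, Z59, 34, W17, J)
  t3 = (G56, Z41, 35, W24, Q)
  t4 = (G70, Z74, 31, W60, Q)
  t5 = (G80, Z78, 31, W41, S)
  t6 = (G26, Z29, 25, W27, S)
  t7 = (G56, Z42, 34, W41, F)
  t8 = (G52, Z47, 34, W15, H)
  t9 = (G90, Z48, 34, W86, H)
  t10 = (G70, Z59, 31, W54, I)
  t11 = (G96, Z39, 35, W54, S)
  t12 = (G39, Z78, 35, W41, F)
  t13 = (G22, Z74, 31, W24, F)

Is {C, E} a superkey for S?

Rows 8 and 9 have the same {C, E} value (C=34, E=H) but are distinct tuples, so {C, E} does not determine every attribute — not a superkey.

No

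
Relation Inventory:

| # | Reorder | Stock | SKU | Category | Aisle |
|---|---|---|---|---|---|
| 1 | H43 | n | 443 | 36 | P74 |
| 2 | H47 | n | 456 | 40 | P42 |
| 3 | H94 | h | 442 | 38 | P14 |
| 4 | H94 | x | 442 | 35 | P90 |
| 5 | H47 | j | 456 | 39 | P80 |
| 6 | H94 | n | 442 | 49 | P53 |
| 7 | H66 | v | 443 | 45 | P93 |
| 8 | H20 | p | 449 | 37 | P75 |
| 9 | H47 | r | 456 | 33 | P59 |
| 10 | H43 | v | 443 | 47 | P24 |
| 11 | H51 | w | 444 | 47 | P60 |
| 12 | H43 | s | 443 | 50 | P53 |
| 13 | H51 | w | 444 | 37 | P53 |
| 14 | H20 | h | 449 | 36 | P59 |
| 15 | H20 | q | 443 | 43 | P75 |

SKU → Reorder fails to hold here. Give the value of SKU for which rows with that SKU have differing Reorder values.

SKU=443: rows 1, 7, 10, 12, 15 → Reorder takes values {H43, H66, H20} — violation
SKU=456: rows 2, 5, 9 → Reorder = H47, H47, H47 ✓
SKU=442: rows 3, 4, 6 → Reorder = H94, H94, H94 ✓
SKU=449: rows 8, 14 → Reorder = H20, H20 ✓
SKU=444: rows 11, 13 → Reorder = H51, H51 ✓
The only SKU value with inconsistent Reorder is SKU=443.

443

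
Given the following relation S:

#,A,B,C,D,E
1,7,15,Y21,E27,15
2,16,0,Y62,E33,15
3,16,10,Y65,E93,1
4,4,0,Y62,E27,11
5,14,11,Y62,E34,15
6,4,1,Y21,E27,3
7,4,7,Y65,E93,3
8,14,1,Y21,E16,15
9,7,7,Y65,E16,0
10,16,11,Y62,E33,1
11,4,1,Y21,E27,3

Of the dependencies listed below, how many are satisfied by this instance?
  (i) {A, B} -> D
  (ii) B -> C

(i) {A, B} -> D: every LHS value maps to a single RHS value — holds.
(ii) B -> C: every LHS value maps to a single RHS value — holds.
2 of the 2 dependencies hold.

2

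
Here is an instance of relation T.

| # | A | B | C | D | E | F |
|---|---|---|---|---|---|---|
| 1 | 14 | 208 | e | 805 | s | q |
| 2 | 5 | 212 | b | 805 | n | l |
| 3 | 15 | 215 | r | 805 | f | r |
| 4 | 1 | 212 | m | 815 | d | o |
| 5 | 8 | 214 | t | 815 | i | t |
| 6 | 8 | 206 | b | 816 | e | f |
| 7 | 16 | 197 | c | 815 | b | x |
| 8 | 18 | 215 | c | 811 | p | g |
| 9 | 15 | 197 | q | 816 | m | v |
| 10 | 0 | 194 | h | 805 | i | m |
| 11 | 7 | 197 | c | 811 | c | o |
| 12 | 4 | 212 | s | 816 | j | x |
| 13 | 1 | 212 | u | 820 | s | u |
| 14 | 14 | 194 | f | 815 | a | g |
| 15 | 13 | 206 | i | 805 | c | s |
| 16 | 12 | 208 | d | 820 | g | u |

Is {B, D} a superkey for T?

All 16 rows have distinct {B, D} values, so {B, D} → (all attributes) holds and {B, D} is a superkey.

Yes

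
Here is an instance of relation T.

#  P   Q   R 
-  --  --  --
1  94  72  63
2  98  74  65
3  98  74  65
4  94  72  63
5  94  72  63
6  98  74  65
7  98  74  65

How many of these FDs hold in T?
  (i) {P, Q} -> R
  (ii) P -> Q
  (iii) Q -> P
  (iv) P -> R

4

(i) {P, Q} -> R: every LHS value maps to a single RHS value — holds.
(ii) P -> Q: every LHS value maps to a single RHS value — holds.
(iii) Q -> P: every LHS value maps to a single RHS value — holds.
(iv) P -> R: every LHS value maps to a single RHS value — holds.
4 of the 4 dependencies hold.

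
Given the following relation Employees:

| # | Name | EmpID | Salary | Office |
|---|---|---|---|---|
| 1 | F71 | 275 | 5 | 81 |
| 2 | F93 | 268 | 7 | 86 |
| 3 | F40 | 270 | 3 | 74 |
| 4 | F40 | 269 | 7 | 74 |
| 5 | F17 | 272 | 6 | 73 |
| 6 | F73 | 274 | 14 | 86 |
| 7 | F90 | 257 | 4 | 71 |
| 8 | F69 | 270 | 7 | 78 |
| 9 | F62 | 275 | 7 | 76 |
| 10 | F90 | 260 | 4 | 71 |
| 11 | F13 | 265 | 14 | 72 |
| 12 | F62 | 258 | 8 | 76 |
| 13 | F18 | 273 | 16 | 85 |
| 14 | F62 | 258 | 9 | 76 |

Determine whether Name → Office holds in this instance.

Name=F71: row 1 → Office = 81 ✓
Name=F93: row 2 → Office = 86 ✓
Name=F40: rows 3, 4 → Office = 74, 74 ✓
Name=F17: row 5 → Office = 73 ✓
Name=F73: row 6 → Office = 86 ✓
Name=F90: rows 7, 10 → Office = 71, 71 ✓
Name=F69: row 8 → Office = 78 ✓
Name=F62: rows 9, 12, 14 → Office = 76, 76, 76 ✓
Name=F13: row 11 → Office = 72 ✓
Name=F18: row 13 → Office = 85 ✓
Every Name value is associated with a single Office value, so Name → Office holds.

Yes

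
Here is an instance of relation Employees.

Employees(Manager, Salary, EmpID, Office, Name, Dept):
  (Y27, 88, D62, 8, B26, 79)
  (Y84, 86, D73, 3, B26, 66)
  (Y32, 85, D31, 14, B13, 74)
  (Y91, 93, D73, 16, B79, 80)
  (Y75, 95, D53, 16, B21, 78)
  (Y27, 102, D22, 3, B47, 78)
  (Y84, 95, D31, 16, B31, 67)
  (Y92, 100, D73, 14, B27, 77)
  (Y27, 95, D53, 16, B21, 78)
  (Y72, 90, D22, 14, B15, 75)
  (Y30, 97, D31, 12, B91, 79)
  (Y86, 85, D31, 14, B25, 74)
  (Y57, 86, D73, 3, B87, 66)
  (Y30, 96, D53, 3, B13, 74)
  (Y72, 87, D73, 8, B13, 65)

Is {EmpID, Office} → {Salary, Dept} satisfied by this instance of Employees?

Yes

(EmpID=D62, Office=8): 1 row → {Salary,Dept} = (88, 79) ✓
(EmpID=D73, Office=3): 2 rows → {Salary,Dept} = (86, 66), (86, 66) ✓
(EmpID=D31, Office=14): 2 rows → {Salary,Dept} = (85, 74), (85, 74) ✓
(EmpID=D73, Office=16): 1 row → {Salary,Dept} = (93, 80) ✓
(EmpID=D53, Office=16): 2 rows → {Salary,Dept} = (95, 78), (95, 78) ✓
(EmpID=D22, Office=3): 1 row → {Salary,Dept} = (102, 78) ✓
(EmpID=D31, Office=16): 1 row → {Salary,Dept} = (95, 67) ✓
(EmpID=D73, Office=14): 1 row → {Salary,Dept} = (100, 77) ✓
(EmpID=D22, Office=14): 1 row → {Salary,Dept} = (90, 75) ✓
(EmpID=D31, Office=12): 1 row → {Salary,Dept} = (97, 79) ✓
(EmpID=D53, Office=3): 1 row → {Salary,Dept} = (96, 74) ✓
(EmpID=D73, Office=8): 1 row → {Salary,Dept} = (87, 65) ✓
Every {EmpID, Office} value is associated with a single {Salary, Dept} value, so {EmpID, Office} → {Salary, Dept} holds.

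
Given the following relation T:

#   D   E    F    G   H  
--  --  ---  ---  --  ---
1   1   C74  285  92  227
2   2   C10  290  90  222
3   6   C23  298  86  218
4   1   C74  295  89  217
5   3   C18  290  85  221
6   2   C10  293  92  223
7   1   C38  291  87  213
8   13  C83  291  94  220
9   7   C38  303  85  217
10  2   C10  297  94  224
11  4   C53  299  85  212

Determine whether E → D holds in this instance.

No

E=C74: rows 1, 4 → D = 1, 1 ✓
E=C10: rows 2, 6, 10 → D = 2, 2, 2 ✓
E=C23: row 3 → D = 6 ✓
E=C18: row 5 → D = 3 ✓
E=C38: rows 7, 9 → D takes values {1, 7} — violation
E=C83: row 8 → D = 13 ✓
E=C53: row 11 → D = 4 ✓
Two rows agree on E but differ on D, so E → D does not hold.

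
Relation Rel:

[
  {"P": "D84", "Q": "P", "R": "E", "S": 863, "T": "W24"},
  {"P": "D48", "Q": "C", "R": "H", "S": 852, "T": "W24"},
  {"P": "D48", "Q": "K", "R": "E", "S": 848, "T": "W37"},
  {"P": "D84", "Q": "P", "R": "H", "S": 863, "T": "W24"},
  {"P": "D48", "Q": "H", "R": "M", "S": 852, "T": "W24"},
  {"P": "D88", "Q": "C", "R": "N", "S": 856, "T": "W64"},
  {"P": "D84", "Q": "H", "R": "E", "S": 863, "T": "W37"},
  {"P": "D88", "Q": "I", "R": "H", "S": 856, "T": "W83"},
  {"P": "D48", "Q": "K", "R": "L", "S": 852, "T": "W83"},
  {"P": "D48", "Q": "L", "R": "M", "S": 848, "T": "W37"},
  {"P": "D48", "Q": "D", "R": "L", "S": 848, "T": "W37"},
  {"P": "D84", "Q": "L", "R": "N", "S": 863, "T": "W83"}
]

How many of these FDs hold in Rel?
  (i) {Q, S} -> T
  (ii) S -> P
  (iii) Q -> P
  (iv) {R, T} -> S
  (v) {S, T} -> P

3

(i) {Q, S} -> T: every LHS value maps to a single RHS value — holds.
(ii) S -> P: every LHS value maps to a single RHS value — holds.
(iii) Q -> P: Q=C: 2 rows → P takes values {D48, D88} — violation; Q=H: 2 rows → P takes values {D48, D84} — violation; Q=L: 2 rows → P takes values {D48, D84} — violation — fails.
(iv) {R, T} -> S: (R=H, T=W24): 2 rows → S takes values {852, 863} — violation; (R=E, T=W37): 2 rows → S takes values {848, 863} — violation — fails.
(v) {S, T} -> P: every LHS value maps to a single RHS value — holds.
3 of the 5 dependencies hold.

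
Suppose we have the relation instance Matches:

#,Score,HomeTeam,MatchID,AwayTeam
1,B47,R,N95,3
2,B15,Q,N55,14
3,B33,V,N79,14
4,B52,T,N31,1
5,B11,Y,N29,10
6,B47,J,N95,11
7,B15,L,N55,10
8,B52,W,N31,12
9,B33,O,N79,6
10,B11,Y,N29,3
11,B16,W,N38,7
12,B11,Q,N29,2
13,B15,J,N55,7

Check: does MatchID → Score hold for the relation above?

Yes

MatchID=N95: rows 1, 6 → Score = B47, B47 ✓
MatchID=N55: rows 2, 7, 13 → Score = B15, B15, B15 ✓
MatchID=N79: rows 3, 9 → Score = B33, B33 ✓
MatchID=N31: rows 4, 8 → Score = B52, B52 ✓
MatchID=N29: rows 5, 10, 12 → Score = B11, B11, B11 ✓
MatchID=N38: row 11 → Score = B16 ✓
Every MatchID value is associated with a single Score value, so MatchID → Score holds.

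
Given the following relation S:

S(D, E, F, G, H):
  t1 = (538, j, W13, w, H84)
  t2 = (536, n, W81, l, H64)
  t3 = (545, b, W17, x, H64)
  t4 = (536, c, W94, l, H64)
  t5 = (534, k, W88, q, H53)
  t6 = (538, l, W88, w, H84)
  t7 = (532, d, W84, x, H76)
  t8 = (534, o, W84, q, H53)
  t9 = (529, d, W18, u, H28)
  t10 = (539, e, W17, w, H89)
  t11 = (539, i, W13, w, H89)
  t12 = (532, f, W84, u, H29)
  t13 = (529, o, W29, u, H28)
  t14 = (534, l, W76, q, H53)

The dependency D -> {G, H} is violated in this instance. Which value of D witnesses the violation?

D=538: rows 1, 6 → {G,H} = (w, H84), (w, H84) ✓
D=536: rows 2, 4 → {G,H} = (l, H64), (l, H64) ✓
D=545: row 3 → {G,H} = (x, H64) ✓
D=534: rows 5, 8, 14 → {G,H} = (q, H53), (q, H53), (q, H53) ✓
D=532: rows 7, 12 → {G,H} takes values {(x, H76), (u, H29)} — violation
D=529: rows 9, 13 → {G,H} = (u, H28), (u, H28) ✓
D=539: rows 10, 11 → {G,H} = (w, H89), (w, H89) ✓
The only D value with inconsistent RHS is D=532.

532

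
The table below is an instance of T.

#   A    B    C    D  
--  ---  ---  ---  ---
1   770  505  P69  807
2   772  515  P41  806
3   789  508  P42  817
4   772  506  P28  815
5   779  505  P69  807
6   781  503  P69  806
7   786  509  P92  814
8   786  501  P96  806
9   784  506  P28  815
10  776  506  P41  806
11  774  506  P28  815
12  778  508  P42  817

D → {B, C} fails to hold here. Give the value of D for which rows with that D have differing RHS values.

806

D=807: rows 1, 5 → {B,C} = (505, P69), (505, P69) ✓
D=806: rows 2, 6, 8, 10 → {B,C} takes values {(515, P41), (503, P69), (501, P96), (506, P41)} — violation
D=817: rows 3, 12 → {B,C} = (508, P42), (508, P42) ✓
D=815: rows 4, 9, 11 → {B,C} = (506, P28), (506, P28), (506, P28) ✓
D=814: row 7 → {B,C} = (509, P92) ✓
The only D value with inconsistent RHS is D=806.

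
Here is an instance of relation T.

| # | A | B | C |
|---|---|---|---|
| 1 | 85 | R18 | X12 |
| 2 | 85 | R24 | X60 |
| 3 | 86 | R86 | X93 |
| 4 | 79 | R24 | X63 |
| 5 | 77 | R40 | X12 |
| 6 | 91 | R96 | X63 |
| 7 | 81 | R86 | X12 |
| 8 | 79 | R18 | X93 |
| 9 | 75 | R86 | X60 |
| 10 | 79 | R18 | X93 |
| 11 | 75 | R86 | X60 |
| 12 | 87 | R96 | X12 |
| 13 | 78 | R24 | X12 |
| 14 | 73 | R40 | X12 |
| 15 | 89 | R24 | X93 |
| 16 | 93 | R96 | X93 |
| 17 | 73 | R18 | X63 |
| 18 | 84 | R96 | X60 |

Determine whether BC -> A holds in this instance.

No

(B=R18, C=X12): row 1 → A = 85 ✓
(B=R24, C=X60): row 2 → A = 85 ✓
(B=R86, C=X93): row 3 → A = 86 ✓
(B=R24, C=X63): row 4 → A = 79 ✓
(B=R40, C=X12): rows 5, 14 → A takes values {77, 73} — violation
(B=R96, C=X63): row 6 → A = 91 ✓
(B=R86, C=X12): row 7 → A = 81 ✓
(B=R18, C=X93): rows 8, 10 → A = 79, 79 ✓
(B=R86, C=X60): rows 9, 11 → A = 75, 75 ✓
(B=R96, C=X12): row 12 → A = 87 ✓
(B=R24, C=X12): row 13 → A = 78 ✓
(B=R24, C=X93): row 15 → A = 89 ✓
(B=R96, C=X93): row 16 → A = 93 ✓
(B=R18, C=X63): row 17 → A = 73 ✓
(B=R96, C=X60): row 18 → A = 84 ✓
Two rows agree on BC but differ on A, so BC -> A does not hold.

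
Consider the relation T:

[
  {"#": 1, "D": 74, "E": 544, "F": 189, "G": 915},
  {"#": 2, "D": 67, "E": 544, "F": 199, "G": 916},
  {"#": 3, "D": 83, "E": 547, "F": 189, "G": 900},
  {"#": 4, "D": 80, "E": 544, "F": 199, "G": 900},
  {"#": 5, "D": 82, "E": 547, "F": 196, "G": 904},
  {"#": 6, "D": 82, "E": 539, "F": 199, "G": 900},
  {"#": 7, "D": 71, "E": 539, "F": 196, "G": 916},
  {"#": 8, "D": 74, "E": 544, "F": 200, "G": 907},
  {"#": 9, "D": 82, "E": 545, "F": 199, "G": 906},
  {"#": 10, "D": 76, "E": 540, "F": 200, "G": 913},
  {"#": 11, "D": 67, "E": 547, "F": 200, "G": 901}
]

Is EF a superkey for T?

Rows 2 and 4 have the same EF value (E=544, F=199) but are distinct tuples, so EF does not determine every attribute — not a superkey.

No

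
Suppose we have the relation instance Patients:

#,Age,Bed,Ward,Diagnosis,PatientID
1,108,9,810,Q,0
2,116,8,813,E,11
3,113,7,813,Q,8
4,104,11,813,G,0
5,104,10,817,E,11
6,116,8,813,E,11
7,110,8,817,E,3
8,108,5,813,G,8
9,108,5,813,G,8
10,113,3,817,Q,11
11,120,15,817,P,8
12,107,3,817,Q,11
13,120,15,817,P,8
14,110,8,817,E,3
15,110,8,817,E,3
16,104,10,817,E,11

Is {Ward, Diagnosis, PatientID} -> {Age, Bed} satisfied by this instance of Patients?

(Ward=810, Diagnosis=Q, PatientID=0): row 1 → {Age,Bed} = (108, 9) ✓
(Ward=813, Diagnosis=E, PatientID=11): rows 2, 6 → {Age,Bed} = (116, 8), (116, 8) ✓
(Ward=813, Diagnosis=Q, PatientID=8): row 3 → {Age,Bed} = (113, 7) ✓
(Ward=813, Diagnosis=G, PatientID=0): row 4 → {Age,Bed} = (104, 11) ✓
(Ward=817, Diagnosis=E, PatientID=11): rows 5, 16 → {Age,Bed} = (104, 10), (104, 10) ✓
(Ward=817, Diagnosis=E, PatientID=3): rows 7, 14, 15 → {Age,Bed} = (110, 8), (110, 8), (110, 8) ✓
(Ward=813, Diagnosis=G, PatientID=8): rows 8, 9 → {Age,Bed} = (108, 5), (108, 5) ✓
(Ward=817, Diagnosis=Q, PatientID=11): rows 10, 12 → {Age,Bed} takes values {(113, 3), (107, 3)} — violation
(Ward=817, Diagnosis=P, PatientID=8): rows 11, 13 → {Age,Bed} = (120, 15), (120, 15) ✓
Two rows agree on {Ward, Diagnosis, PatientID} but differ on {Age, Bed}, so {Ward, Diagnosis, PatientID} -> {Age, Bed} does not hold.

No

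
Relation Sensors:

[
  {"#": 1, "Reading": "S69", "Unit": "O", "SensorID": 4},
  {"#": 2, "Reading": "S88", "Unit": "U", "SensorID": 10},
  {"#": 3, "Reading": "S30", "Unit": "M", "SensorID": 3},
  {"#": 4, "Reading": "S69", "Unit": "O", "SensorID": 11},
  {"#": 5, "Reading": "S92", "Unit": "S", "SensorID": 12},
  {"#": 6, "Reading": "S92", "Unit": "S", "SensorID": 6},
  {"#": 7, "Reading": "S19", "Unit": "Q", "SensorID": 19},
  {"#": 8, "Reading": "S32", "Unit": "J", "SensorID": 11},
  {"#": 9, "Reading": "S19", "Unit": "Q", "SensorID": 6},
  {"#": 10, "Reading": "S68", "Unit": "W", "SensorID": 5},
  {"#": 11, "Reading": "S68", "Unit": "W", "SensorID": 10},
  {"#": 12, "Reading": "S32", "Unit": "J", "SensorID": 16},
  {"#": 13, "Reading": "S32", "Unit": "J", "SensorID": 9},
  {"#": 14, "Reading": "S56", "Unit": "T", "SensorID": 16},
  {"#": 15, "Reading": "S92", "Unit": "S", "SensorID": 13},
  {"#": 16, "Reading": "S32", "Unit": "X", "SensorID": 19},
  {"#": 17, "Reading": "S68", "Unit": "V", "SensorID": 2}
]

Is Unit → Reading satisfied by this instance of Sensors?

Unit=O: rows 1, 4 → Reading = S69, S69 ✓
Unit=U: row 2 → Reading = S88 ✓
Unit=M: row 3 → Reading = S30 ✓
Unit=S: rows 5, 6, 15 → Reading = S92, S92, S92 ✓
Unit=Q: rows 7, 9 → Reading = S19, S19 ✓
Unit=J: rows 8, 12, 13 → Reading = S32, S32, S32 ✓
Unit=W: rows 10, 11 → Reading = S68, S68 ✓
Unit=T: row 14 → Reading = S56 ✓
Unit=X: row 16 → Reading = S32 ✓
Unit=V: row 17 → Reading = S68 ✓
Every Unit value is associated with a single Reading value, so Unit → Reading holds.

Yes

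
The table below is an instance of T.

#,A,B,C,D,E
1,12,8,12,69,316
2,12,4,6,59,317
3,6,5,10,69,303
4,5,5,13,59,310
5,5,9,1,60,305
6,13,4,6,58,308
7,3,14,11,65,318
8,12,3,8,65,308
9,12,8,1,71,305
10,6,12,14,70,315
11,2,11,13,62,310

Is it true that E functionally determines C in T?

E=316: row 1 → C = 12 ✓
E=317: row 2 → C = 6 ✓
E=303: row 3 → C = 10 ✓
E=310: rows 4, 11 → C = 13, 13 ✓
E=305: rows 5, 9 → C = 1, 1 ✓
E=308: rows 6, 8 → C takes values {6, 8} — violation
E=318: row 7 → C = 11 ✓
E=315: row 10 → C = 14 ✓
Two rows agree on E but differ on C, so E -> C does not hold.

No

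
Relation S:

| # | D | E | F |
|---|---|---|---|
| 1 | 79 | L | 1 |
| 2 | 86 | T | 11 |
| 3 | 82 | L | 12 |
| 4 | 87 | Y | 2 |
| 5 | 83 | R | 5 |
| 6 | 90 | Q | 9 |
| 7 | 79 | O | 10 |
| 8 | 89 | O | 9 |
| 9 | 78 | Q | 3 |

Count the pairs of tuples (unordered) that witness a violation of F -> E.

F=9: violating pairs (6,8) — 1 pair.

1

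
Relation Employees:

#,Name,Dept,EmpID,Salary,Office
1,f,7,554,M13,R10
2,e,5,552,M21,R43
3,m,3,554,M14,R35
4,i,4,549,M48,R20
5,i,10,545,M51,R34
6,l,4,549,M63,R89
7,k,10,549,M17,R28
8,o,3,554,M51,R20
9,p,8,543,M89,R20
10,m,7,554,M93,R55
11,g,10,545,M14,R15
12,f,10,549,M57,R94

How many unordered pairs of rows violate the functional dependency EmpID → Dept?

EmpID=554: violating pairs (1,3), (1,8), (3,10), (8,10) — 4 pairs.
EmpID=549: violating pairs (4,7), (4,12), (6,7), (6,12) — 4 pairs.
EmpID=545: all 2 rows agree on Dept — 0 pairs.

8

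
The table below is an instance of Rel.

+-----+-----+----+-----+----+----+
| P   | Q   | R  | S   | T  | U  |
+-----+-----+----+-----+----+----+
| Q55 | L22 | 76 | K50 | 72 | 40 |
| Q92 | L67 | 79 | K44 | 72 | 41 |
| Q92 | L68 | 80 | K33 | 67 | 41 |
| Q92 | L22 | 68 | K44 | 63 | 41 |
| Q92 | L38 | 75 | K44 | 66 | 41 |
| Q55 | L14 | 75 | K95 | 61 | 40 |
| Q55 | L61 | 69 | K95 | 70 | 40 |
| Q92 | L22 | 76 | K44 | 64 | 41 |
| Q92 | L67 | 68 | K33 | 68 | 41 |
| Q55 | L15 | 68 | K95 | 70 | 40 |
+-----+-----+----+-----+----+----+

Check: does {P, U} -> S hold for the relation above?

No

(P=Q55, U=40): 4 rows → S takes values {K50, K95} — violation
(P=Q92, U=41): 6 rows → S takes values {K44, K33} — violation
Two rows agree on {P, U} but differ on S, so {P, U} -> S does not hold.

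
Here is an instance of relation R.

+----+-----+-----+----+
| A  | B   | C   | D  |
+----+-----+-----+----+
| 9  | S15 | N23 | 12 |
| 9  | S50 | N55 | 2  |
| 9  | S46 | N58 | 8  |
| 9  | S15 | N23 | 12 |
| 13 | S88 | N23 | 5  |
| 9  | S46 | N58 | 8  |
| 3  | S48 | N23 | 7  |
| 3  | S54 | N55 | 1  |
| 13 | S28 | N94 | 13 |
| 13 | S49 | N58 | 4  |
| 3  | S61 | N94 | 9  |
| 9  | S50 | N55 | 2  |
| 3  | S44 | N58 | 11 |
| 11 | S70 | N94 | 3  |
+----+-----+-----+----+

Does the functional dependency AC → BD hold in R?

(A=9, C=N23): 2 rows → {B,D} = (S15, 12), (S15, 12) ✓
(A=9, C=N55): 2 rows → {B,D} = (S50, 2), (S50, 2) ✓
(A=9, C=N58): 2 rows → {B,D} = (S46, 8), (S46, 8) ✓
(A=13, C=N23): 1 row → {B,D} = (S88, 5) ✓
(A=3, C=N23): 1 row → {B,D} = (S48, 7) ✓
(A=3, C=N55): 1 row → {B,D} = (S54, 1) ✓
(A=13, C=N94): 1 row → {B,D} = (S28, 13) ✓
(A=13, C=N58): 1 row → {B,D} = (S49, 4) ✓
(A=3, C=N94): 1 row → {B,D} = (S61, 9) ✓
(A=3, C=N58): 1 row → {B,D} = (S44, 11) ✓
(A=11, C=N94): 1 row → {B,D} = (S70, 3) ✓
Every AC value is associated with a single BD value, so AC → BD holds.

Yes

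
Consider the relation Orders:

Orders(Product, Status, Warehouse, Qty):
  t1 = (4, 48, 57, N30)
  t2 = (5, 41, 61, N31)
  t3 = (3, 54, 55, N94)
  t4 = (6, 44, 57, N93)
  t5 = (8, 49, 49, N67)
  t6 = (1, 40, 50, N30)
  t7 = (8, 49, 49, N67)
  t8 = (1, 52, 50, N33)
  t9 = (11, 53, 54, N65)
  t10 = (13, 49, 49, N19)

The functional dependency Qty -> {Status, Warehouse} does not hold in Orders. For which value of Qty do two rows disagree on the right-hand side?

N30

Qty=N30: rows 1, 6 → {Status,Warehouse} takes values {(48, 57), (40, 50)} — violation
Qty=N31: row 2 → {Status,Warehouse} = (41, 61) ✓
Qty=N94: row 3 → {Status,Warehouse} = (54, 55) ✓
Qty=N93: row 4 → {Status,Warehouse} = (44, 57) ✓
Qty=N67: rows 5, 7 → {Status,Warehouse} = (49, 49), (49, 49) ✓
Qty=N33: row 8 → {Status,Warehouse} = (52, 50) ✓
Qty=N65: row 9 → {Status,Warehouse} = (53, 54) ✓
Qty=N19: row 10 → {Status,Warehouse} = (49, 49) ✓
The only Qty value with inconsistent RHS is Qty=N30.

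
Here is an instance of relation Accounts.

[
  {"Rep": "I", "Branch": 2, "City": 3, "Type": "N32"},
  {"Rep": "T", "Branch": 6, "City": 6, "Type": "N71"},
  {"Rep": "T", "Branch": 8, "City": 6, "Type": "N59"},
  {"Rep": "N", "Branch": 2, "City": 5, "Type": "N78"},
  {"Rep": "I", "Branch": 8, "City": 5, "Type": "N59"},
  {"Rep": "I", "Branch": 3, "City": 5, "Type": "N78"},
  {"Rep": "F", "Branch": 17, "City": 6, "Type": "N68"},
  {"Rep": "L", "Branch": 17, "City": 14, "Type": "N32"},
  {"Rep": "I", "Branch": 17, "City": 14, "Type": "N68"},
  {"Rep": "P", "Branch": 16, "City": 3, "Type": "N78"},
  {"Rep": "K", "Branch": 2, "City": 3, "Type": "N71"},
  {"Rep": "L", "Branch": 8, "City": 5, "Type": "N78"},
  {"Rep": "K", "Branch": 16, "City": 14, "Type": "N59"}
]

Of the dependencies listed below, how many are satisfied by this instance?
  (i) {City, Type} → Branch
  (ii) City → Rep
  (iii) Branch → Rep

(i) {City, Type} → Branch: (City=5, Type=N78): 3 rows → Branch takes values {2, 3, 8} — violation — fails.
(ii) City → Rep: City=3: 3 rows → Rep takes values {I, P, K} — violation; City=6: 3 rows → Rep takes values {T, F} — violation; City=5: 4 rows → Rep takes values {N, I, L} — violation; City=14: 3 rows → Rep takes values {L, I, K} — violation — fails.
(iii) Branch → Rep: Branch=2: 3 rows → Rep takes values {I, N, K} — violation; Branch=8: 3 rows → Rep takes values {T, I, L} — violation; Branch=17: 3 rows → Rep takes values {F, L, I} — violation; Branch=16: 2 rows → Rep takes values {P, K} — violation — fails.
None of the 3 dependencies hold.

0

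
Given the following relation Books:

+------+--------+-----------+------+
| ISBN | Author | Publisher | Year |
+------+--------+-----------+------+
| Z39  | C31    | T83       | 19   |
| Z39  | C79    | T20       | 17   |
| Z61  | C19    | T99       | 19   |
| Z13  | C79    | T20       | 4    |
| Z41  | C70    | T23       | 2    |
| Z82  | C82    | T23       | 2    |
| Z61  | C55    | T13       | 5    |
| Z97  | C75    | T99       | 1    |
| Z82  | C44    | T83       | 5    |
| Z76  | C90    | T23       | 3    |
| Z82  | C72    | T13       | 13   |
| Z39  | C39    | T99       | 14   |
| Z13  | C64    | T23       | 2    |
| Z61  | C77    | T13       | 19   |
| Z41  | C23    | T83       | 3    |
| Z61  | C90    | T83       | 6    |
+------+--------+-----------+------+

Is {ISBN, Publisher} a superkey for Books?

Two distinct rows share (ISBN=Z61, Publisher=T13), so {ISBN, Publisher} does not determine every attribute — not a superkey.

No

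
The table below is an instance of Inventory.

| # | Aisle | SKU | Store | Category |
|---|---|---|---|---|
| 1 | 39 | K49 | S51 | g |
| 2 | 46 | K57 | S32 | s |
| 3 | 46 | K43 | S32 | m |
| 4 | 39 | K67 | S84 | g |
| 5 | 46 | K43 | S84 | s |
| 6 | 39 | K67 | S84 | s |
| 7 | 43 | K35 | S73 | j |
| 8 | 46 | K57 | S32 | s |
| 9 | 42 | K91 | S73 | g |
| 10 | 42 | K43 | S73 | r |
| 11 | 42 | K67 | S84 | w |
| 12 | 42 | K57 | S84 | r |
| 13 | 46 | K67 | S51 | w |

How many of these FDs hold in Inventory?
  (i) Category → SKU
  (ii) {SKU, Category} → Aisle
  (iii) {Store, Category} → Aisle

0

(i) Category → SKU: Category=g: rows 1, 4, 9 → SKU takes values {K49, K67, K91} — violation; Category=s: rows 2, 5, 6, 8 → SKU takes values {K57, K43, K67} — violation; Category=r: rows 10, 12 → SKU takes values {K43, K57} — violation — fails.
(ii) {SKU, Category} → Aisle: (SKU=K67, Category=w): rows 11, 13 → Aisle takes values {42, 46} — violation — fails.
(iii) {Store, Category} → Aisle: (Store=S84, Category=s): rows 5, 6 → Aisle takes values {46, 39} — violation — fails.
None of the 3 dependencies hold.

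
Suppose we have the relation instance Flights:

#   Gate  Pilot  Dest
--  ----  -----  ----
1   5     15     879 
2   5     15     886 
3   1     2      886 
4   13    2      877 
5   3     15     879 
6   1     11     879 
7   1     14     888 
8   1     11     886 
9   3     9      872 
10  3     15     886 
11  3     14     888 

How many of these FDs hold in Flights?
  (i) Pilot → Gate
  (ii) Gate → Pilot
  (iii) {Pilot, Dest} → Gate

(i) Pilot → Gate: Pilot=15: rows 1, 2, 5, 10 → Gate takes values {5, 3} — violation; Pilot=2: rows 3, 4 → Gate takes values {1, 13} — violation; Pilot=14: rows 7, 11 → Gate takes values {1, 3} — violation — fails.
(ii) Gate → Pilot: Gate=1: rows 3, 6, 7, 8 → Pilot takes values {2, 11, 14} — violation; Gate=3: rows 5, 9, 10, 11 → Pilot takes values {15, 9, 14} — violation — fails.
(iii) {Pilot, Dest} → Gate: (Pilot=15, Dest=879): rows 1, 5 → Gate takes values {5, 3} — violation; (Pilot=15, Dest=886): rows 2, 10 → Gate takes values {5, 3} — violation; (Pilot=14, Dest=888): rows 7, 11 → Gate takes values {1, 3} — violation — fails.
None of the 3 dependencies hold.

0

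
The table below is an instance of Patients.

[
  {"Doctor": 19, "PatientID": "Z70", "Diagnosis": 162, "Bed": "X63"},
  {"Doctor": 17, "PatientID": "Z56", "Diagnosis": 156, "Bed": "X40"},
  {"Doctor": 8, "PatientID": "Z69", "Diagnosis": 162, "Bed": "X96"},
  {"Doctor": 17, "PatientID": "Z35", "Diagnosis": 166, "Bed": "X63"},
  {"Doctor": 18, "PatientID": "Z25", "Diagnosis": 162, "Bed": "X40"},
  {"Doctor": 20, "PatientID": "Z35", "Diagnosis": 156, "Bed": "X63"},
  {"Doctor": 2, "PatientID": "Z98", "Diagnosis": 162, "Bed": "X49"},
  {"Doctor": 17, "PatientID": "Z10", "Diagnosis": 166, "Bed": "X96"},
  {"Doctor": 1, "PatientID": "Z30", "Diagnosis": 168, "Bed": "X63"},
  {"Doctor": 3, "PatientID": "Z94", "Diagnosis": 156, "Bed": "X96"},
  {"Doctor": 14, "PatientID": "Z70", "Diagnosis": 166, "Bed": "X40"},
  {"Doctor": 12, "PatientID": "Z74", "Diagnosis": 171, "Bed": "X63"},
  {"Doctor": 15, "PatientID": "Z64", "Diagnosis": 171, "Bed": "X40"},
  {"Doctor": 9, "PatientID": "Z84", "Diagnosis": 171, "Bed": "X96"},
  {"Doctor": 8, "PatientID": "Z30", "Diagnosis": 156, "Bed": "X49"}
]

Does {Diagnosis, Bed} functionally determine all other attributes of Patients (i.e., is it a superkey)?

All 15 rows have distinct {Diagnosis, Bed} values, so {Diagnosis, Bed} → (all attributes) holds and {Diagnosis, Bed} is a superkey.

Yes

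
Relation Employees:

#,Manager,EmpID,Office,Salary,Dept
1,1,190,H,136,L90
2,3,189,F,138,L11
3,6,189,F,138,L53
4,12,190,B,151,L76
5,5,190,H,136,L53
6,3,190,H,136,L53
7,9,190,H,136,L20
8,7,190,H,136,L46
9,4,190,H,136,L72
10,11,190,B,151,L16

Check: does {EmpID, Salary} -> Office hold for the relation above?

Yes

(EmpID=190, Salary=136): rows 1, 5, 6, 7, 8, 9 → Office = H, H, H, H, H, H ✓
(EmpID=189, Salary=138): rows 2, 3 → Office = F, F ✓
(EmpID=190, Salary=151): rows 4, 10 → Office = B, B ✓
Every {EmpID, Salary} value is associated with a single Office value, so {EmpID, Salary} -> Office holds.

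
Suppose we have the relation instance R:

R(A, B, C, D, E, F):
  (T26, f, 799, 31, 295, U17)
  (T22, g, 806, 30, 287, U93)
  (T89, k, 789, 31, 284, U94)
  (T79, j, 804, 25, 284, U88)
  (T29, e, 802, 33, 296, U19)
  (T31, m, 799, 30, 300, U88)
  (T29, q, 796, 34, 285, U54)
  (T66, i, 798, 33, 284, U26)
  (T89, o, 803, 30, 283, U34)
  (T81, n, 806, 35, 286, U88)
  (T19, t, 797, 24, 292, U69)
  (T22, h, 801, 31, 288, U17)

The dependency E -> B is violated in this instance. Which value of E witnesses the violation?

284

E=295: 1 row → B = f ✓
E=287: 1 row → B = g ✓
E=284: 3 rows → B takes values {k, j, i} — violation
E=296: 1 row → B = e ✓
E=300: 1 row → B = m ✓
E=285: 1 row → B = q ✓
E=283: 1 row → B = o ✓
E=286: 1 row → B = n ✓
E=292: 1 row → B = t ✓
E=288: 1 row → B = h ✓
The only E value with inconsistent B is E=284.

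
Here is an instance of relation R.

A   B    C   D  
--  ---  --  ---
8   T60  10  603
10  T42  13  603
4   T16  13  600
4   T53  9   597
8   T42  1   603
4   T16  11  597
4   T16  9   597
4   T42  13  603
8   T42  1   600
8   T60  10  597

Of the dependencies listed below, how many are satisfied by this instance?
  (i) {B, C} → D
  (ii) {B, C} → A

0

(i) {B, C} → D: (B=T60, C=10): 2 rows → D takes values {603, 597} — violation; (B=T42, C=1): 2 rows → D takes values {603, 600} — violation — fails.
(ii) {B, C} → A: (B=T42, C=13): 2 rows → A takes values {10, 4} — violation — fails.
None of the 2 dependencies hold.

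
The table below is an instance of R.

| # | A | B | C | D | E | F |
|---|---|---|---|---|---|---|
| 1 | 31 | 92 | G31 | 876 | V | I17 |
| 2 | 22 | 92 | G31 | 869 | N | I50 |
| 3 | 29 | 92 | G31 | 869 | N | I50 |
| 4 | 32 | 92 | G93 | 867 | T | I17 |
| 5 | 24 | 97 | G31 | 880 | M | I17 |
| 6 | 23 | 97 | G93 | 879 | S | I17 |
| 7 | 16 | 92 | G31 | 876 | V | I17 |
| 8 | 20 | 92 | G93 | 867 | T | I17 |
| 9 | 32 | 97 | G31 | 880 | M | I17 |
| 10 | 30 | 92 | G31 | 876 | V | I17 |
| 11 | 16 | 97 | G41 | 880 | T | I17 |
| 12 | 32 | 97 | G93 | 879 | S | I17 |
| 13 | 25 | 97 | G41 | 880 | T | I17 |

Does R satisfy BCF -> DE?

Yes

(B=92, C=G31, F=I17): rows 1, 7, 10 → {D,E} = (876, V), (876, V), (876, V) ✓
(B=92, C=G31, F=I50): rows 2, 3 → {D,E} = (869, N), (869, N) ✓
(B=92, C=G93, F=I17): rows 4, 8 → {D,E} = (867, T), (867, T) ✓
(B=97, C=G31, F=I17): rows 5, 9 → {D,E} = (880, M), (880, M) ✓
(B=97, C=G93, F=I17): rows 6, 12 → {D,E} = (879, S), (879, S) ✓
(B=97, C=G41, F=I17): rows 11, 13 → {D,E} = (880, T), (880, T) ✓
Every BCF value is associated with a single DE value, so BCF -> DE holds.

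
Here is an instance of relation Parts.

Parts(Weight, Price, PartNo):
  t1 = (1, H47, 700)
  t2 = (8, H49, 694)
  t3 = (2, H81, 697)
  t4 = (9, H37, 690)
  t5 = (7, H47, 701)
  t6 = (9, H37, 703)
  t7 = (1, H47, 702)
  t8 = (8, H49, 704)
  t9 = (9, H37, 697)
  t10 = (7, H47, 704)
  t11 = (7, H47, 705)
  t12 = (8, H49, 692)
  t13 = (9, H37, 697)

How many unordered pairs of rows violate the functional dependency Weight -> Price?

Weight=1: all 2 rows agree on Price — 0 pairs.
Weight=8: all 3 rows agree on Price — 0 pairs.
Weight=9: all 4 rows agree on Price — 0 pairs.
Weight=7: all 3 rows agree on Price — 0 pairs.

0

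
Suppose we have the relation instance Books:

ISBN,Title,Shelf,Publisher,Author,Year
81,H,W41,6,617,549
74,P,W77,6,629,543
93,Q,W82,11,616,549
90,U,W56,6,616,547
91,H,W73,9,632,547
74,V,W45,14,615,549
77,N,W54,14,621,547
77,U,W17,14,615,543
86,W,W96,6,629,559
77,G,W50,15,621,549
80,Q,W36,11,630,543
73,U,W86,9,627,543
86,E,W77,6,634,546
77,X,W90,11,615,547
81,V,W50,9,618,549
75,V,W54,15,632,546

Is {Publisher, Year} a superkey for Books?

Yes

All 16 rows have distinct {Publisher, Year} values, so {Publisher, Year} → (all attributes) holds and {Publisher, Year} is a superkey.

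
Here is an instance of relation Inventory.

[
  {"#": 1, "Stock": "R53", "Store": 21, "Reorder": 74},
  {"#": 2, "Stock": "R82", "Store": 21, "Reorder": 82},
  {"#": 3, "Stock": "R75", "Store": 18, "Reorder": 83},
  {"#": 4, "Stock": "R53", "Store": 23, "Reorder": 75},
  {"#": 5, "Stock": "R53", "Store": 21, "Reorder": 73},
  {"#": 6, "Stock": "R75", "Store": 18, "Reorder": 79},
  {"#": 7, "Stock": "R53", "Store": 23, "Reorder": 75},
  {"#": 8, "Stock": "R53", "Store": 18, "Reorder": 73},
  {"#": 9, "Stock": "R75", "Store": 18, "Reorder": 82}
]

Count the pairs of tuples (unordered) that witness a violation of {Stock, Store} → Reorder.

4

(Stock=R53, Store=21): violating pairs (1,5) — 1 pair.
(Stock=R75, Store=18): violating pairs (3,6), (3,9), (6,9) — 3 pairs.
(Stock=R53, Store=23): all 2 rows agree on Reorder — 0 pairs.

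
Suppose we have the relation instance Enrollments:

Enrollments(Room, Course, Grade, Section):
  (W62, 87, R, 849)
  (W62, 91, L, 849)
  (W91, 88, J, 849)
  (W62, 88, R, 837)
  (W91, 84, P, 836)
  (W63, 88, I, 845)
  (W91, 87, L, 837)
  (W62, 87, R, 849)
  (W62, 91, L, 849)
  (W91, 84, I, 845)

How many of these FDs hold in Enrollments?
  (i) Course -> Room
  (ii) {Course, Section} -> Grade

(i) Course -> Room: Course=87: 3 rows → Room takes values {W62, W91} — violation; Course=88: 3 rows → Room takes values {W91, W62, W63} — violation — fails.
(ii) {Course, Section} -> Grade: every LHS value maps to a single RHS value — holds.
1 of the 2 dependencies holds.

1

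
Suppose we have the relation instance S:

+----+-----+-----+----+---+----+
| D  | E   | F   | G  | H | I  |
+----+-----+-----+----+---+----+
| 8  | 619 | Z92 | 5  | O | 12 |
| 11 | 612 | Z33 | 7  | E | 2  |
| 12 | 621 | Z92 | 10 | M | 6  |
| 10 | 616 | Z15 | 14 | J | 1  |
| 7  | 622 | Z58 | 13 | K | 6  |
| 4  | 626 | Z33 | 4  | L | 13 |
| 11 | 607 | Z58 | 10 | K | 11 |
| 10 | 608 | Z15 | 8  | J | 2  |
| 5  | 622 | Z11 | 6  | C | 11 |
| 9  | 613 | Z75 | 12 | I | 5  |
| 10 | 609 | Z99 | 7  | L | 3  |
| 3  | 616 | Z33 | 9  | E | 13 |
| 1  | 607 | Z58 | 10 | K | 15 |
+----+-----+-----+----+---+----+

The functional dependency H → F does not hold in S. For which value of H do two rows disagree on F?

H=O: 1 row → F = Z92 ✓
H=E: 2 rows → F = Z33, Z33 ✓
H=M: 1 row → F = Z92 ✓
H=J: 2 rows → F = Z15, Z15 ✓
H=K: 3 rows → F = Z58, Z58, Z58 ✓
H=L: 2 rows → F takes values {Z33, Z99} — violation
H=C: 1 row → F = Z11 ✓
H=I: 1 row → F = Z75 ✓
The only H value with inconsistent F is H=L.

L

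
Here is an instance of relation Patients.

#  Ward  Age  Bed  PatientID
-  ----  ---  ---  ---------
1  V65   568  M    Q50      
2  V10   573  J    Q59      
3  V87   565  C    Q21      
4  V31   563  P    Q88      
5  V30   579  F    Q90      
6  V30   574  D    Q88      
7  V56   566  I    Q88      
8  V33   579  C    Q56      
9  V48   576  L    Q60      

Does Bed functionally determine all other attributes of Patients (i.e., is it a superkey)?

No

Rows 3 and 8 have the same Bed value Bed=C but are distinct tuples, so Bed does not determine every attribute — not a superkey.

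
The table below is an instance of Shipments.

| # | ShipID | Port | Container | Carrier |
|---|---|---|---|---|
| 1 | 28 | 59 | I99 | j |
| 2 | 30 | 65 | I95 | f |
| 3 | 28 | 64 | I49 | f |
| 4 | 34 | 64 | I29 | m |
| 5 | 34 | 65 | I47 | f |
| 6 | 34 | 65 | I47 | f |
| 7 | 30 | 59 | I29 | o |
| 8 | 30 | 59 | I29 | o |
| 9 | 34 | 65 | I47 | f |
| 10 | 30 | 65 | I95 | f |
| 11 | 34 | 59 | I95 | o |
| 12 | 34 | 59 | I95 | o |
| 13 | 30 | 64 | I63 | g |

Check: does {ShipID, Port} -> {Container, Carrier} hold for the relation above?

(ShipID=28, Port=59): row 1 → {Container,Carrier} = (I99, j) ✓
(ShipID=30, Port=65): rows 2, 10 → {Container,Carrier} = (I95, f), (I95, f) ✓
(ShipID=28, Port=64): row 3 → {Container,Carrier} = (I49, f) ✓
(ShipID=34, Port=64): row 4 → {Container,Carrier} = (I29, m) ✓
(ShipID=34, Port=65): rows 5, 6, 9 → {Container,Carrier} = (I47, f), (I47, f), (I47, f) ✓
(ShipID=30, Port=59): rows 7, 8 → {Container,Carrier} = (I29, o), (I29, o) ✓
(ShipID=34, Port=59): rows 11, 12 → {Container,Carrier} = (I95, o), (I95, o) ✓
(ShipID=30, Port=64): row 13 → {Container,Carrier} = (I63, g) ✓
Every {ShipID, Port} value is associated with a single {Container, Carrier} value, so {ShipID, Port} -> {Container, Carrier} holds.

Yes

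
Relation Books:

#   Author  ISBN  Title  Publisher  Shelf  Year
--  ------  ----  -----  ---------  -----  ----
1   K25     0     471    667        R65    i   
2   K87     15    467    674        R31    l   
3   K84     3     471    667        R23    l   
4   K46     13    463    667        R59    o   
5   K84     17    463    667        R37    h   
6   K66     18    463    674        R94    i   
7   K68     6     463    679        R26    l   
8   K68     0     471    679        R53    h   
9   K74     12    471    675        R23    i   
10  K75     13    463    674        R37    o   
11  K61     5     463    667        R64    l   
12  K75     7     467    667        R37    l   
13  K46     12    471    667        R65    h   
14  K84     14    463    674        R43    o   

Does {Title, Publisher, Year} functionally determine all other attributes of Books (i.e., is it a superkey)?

No

Rows 10 and 14 have the same {Title, Publisher, Year} value (Title=463, Publisher=674, Year=o) but are distinct tuples, so {Title, Publisher, Year} does not determine every attribute — not a superkey.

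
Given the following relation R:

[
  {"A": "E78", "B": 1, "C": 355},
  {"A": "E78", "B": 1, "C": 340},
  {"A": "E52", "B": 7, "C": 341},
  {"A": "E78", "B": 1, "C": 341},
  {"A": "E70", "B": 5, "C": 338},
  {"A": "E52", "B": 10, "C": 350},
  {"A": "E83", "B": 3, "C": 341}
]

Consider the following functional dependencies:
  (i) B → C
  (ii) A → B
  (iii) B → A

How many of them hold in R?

1

(i) B → C: B=1: 3 rows → C takes values {355, 340, 341} — violation — fails.
(ii) A → B: A=E52: 2 rows → B takes values {7, 10} — violation — fails.
(iii) B → A: every LHS value maps to a single RHS value — holds.
1 of the 3 dependencies holds.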